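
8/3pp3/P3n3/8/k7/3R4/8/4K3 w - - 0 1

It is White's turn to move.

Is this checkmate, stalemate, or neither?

neither

White to move; white king on e1.
In check: no.
Legal moves for White include: Rxd7, Rd6, Rd5, Rd4+, Rh3, Rg3, Rf3, Re3, Rc3, Rb3, Ra3+, Rd2, Rd1, Kf2, Ke2, Kd2, Kf1, Kd1, ... (list truncated; more exist).
White has legal moves and is not in check → neither.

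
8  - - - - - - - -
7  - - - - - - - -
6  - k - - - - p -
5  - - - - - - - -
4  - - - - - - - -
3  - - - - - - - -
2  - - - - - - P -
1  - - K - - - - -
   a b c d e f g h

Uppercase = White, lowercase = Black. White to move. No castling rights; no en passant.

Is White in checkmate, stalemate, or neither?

White to move; white king on c1.
In check: no.
Legal moves for White: Kd2, Kc2, Kb2, Kd1, Kb1, g3, g4.
White has 7 legal moves and is not in check → neither.

neither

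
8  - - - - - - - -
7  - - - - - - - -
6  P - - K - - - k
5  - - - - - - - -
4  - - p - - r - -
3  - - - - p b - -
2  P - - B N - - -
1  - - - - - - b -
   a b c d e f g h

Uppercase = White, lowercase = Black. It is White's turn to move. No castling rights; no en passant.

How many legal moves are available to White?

21

White to move; king on d6.
In check: no.
Legal moves: Ke7, Kd7, Kc7, Ke6, Ke5, Kc5, Nxf4, Nd4, Ng3, Nc3, Nxg1, Nc1, Ba5, Bb4, Bxe3, Bc3, Be1, Bc1, a7, a3, a4.
Count: 21.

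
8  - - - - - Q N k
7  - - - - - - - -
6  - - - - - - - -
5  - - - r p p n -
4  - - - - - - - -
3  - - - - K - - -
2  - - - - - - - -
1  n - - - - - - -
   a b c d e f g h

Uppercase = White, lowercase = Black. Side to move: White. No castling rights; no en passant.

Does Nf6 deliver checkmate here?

yes

After Nf6: black king on h8; in check: yes, from the white queen on f8.
King squares — g7: attacked by Qf8; h7: attacked by Nf6; g8: attacked by Nf6.
Black has no legal moves → checkmate.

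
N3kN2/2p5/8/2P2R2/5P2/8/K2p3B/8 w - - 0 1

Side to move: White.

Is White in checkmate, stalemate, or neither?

White to move; white king on a2.
In check: no.
Legal moves for White include: Nh7, Nd7, Ng6, Ne6, Nxc7+, Nb6, Rf7, Rf6, Rh5, Rg5, Re5+, Rd5, Bg3, Bg1, Kb3, Ka3, Kb2, Kb1, ... (list truncated; more exist).
White has legal moves and is not in check → neither.

neither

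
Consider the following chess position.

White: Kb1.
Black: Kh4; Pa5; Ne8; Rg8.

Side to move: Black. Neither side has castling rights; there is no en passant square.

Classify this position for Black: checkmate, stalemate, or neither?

neither

Black to move; black king on h4.
In check: no.
Legal moves for Black include: Rh8, Rf8, Rg7, Rg6, Rg5, Rg4, Rg3, Rg2, Rg1+, Ng7, Nc7, Nf6, Nd6, Kh5, Kg5, Kg4, Kh3, Kg3, ... (list truncated; more exist).
Black has legal moves and is not in check → neither.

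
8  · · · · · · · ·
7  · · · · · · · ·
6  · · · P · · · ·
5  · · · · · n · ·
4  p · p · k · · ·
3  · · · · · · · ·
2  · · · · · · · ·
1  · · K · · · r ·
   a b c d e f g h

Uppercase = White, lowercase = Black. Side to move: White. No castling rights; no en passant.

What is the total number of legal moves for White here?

3

White to move; king on c1.
In check: yes, from the black rook on g1.
Legal moves: Kd2, Kc2, Kb2.
Count: 3.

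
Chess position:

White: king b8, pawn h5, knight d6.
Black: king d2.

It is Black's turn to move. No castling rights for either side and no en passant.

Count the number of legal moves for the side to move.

Black to move; king on d2.
In check: no.
Legal moves: Ke3, Kd3, Kc3, Ke2, Kc2, Ke1, Kd1, Kc1.
Count: 8.

8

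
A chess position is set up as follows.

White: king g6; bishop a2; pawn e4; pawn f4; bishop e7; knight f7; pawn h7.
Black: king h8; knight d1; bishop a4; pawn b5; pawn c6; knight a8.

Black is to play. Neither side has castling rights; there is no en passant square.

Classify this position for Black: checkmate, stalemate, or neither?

checkmate

Black to move; black king on h8.
In check: yes, from the white knight on f7.
King squares — g7: attacked by Kg6; h7: attacked by Kg6; g8: attacked by Ph7.
Legal moves for Black: none.
In check with no legal moves → checkmate.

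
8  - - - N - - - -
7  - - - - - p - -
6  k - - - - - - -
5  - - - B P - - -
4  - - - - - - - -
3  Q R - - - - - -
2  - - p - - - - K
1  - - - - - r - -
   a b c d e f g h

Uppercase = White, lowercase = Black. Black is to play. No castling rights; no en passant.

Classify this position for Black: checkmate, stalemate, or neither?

Black to move; black king on a6.
In check: yes, from the white queen on a3.
King squares — a5: attacked by Qa3; b5: attacked by Rb3; b6: attacked by Rb3; a7: attacked by Qa3; b7: attacked by Rb3.
Legal moves for Black: none.
In check with no legal moves → checkmate.

checkmate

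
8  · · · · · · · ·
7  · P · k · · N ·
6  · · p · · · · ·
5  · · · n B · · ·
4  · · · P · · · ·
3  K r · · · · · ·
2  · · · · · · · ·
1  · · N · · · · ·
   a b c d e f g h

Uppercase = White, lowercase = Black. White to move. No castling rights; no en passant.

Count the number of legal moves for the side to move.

4

White to move; king on a3.
In check: yes, from the black rook on b3.
Legal moves: Ka4, Kxb3, Ka2, Nxb3.
Count: 4.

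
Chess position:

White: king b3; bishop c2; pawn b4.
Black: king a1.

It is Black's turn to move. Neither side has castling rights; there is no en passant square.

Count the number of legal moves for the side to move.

0

Black to move; king on a1.
In check: no.
Legal moves: none.
Count: 0.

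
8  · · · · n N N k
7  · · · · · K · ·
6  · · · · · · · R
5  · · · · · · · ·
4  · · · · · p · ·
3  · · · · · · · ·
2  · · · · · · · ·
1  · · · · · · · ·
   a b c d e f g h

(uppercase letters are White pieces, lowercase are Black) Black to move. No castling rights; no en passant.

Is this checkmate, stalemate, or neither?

checkmate

Black to move; black king on h8.
In check: yes, from the white rook on h6.
King squares — g7: attacked by Kf7; h7: attacked by Rh6; g8: attacked by Kf7.
Legal moves for Black: none.
In check with no legal moves → checkmate.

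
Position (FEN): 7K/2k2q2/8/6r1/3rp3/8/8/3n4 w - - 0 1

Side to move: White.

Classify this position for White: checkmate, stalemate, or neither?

stalemate

White to move; white king on h8.
In check: no.
King squares — g7: attacked by Rg5; h7: attacked by Qf7; g8: attacked by Rg5.
Legal moves for White: none.
Not in check and no legal moves → stalemate.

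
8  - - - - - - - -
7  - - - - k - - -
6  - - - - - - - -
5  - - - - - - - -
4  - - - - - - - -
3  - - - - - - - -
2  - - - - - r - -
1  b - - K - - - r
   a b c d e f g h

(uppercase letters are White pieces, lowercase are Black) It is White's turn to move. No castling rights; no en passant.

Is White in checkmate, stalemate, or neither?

checkmate

White to move; white king on d1.
In check: yes, from the black rook on h1.
King squares — c1: attacked by Rh1; e1: attacked by Rh1; c2: attacked by Rf2; d2: attacked by Rf2; e2: attacked by Rf2.
Legal moves for White: none.
In check with no legal moves → checkmate.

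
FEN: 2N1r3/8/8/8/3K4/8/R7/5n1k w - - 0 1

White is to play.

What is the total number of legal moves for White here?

White to move; king on d4.
In check: no.
Legal moves: Ne7, Na7, Nd6, Nb6, Kd5, Kc5, Kc4, Kd3, Kc3, Ra8, Ra7, Ra6, Ra5, Ra4, Ra3, Rh2+, Rg2, Rf2, Re2, Rd2, Rc2, Rb2, Ra1.
Count: 23.

23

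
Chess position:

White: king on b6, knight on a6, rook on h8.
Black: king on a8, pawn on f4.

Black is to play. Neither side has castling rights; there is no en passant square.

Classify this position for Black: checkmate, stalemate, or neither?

Black to move; black king on a8.
In check: yes, from the white rook on h8.
King squares — a7: attacked by Kb6; b7: attacked by Kb6; b8: attacked by Na6.
Legal moves for Black: none.
In check with no legal moves → checkmate.

checkmate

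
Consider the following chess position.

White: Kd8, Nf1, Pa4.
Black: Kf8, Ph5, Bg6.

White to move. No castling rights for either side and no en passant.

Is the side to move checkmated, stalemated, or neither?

White to move; white king on d8.
In check: no.
Legal moves for White: Kc8, Kd7, Kc7, Ng3, Ne3, Nh2, Nd2, a5.
White has 8 legal moves and is not in check → neither.

neither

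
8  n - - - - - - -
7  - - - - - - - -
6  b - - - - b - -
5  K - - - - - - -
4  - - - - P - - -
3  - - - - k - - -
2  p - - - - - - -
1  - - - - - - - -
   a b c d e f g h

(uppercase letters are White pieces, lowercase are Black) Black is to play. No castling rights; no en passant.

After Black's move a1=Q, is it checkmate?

After a1=Q: white king on a5; in check: yes, from the black queen on a1.
White has 1 legal reply: Kb4.
In check but a legal move exists → not checkmate.

no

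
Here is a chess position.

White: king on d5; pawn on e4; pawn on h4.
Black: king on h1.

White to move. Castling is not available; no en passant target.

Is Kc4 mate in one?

no

After Kc4: black king on h1; in check: no.
Black is not in check, so this cannot be checkmate.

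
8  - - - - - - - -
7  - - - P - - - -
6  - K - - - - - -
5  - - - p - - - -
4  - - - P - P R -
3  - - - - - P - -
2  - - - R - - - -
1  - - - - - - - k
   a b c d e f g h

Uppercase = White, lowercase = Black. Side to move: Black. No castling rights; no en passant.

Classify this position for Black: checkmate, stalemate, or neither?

Black to move; black king on h1.
In check: no.
King squares — g1: attacked by Rg4; g2: attacked by Rd2; h2: attacked by Rd2.
Legal moves for Black: none.
Not in check and no legal moves → stalemate.

stalemate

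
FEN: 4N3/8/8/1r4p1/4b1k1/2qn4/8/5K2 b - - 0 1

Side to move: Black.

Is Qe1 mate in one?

yes

After Qe1: white king on f1; in check: yes, from the black queen on e1.
King squares — e1: attacked by Nd3; g1: attacked by Qe1; e2: attacked by Qe1; f2: attacked by Qe1; g2: attacked by Be4.
White has no legal moves → checkmate.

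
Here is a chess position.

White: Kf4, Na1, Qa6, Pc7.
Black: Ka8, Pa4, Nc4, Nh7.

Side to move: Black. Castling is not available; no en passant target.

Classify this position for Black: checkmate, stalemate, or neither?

Black to move; black king on a8.
In check: yes, from the white queen on a6.
King squares — a7: attacked by Qa6; b7: attacked by Qa6; b8: attacked by Pc7.
Legal moves for Black: none.
In check with no legal moves → checkmate.

checkmate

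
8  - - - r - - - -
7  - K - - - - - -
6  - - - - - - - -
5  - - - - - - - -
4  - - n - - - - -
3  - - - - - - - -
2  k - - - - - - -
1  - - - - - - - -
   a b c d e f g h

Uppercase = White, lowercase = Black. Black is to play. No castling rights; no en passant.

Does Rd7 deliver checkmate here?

After Rd7: white king on b7; in check: yes, from the black rook on d7.
White has 5 legal replies: Kc8, Kb8, Ka8, Kc6, Ka6.
In check but a legal move exists → not checkmate.

no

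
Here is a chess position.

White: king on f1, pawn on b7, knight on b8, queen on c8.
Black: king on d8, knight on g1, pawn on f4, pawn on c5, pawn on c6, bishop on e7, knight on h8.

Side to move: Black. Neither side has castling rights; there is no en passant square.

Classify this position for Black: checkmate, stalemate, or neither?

Black to move; black king on d8.
In check: yes, from the white queen on c8.
King squares — c7: attacked by Qc8; d7: attacked by Nb8; e7: own bishop; c8: attacked by Pb7; e8: attacked by Qc8.
Legal moves for Black: none.
In check with no legal moves → checkmate.

checkmate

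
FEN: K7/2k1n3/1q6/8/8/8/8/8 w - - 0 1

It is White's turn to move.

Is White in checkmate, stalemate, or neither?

stalemate

White to move; white king on a8.
In check: no.
King squares — a7: attacked by Qb6; b7: attacked by Qb6; b8: attacked by Qb6.
Legal moves for White: none.
Not in check and no legal moves → stalemate.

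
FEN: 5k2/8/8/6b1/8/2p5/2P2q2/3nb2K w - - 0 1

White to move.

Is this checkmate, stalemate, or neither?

White to move; white king on h1.
In check: no.
King squares — g1: attacked by Qf2; g2: attacked by Qf2; h2: attacked by Qf2.
Legal moves for White: none.
Not in check and no legal moves → stalemate.

stalemate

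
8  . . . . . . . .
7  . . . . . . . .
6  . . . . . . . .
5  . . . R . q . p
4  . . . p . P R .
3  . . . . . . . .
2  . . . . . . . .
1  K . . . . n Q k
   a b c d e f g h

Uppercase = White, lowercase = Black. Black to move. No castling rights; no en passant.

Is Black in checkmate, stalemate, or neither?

checkmate

Black to move; black king on h1.
In check: yes, from the white queen on g1.
King squares — g1: attacked by Rg4; g2: attacked by Qg1; h2: attacked by Qg1.
Legal moves for Black: none.
In check with no legal moves → checkmate.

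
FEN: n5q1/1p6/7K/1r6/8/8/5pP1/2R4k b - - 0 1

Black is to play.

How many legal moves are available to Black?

Black to move; king on h1.
In check: yes, from the white rook on c1.
Legal moves: Kh2, Kxg2, f1=Q, f1=R, f1=B, f1=N.
Count: 6.

6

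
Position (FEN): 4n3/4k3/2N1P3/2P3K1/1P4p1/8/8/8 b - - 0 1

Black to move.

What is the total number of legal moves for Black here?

Black to move; king on e7.
In check: yes, from the white knight on c6.
Legal moves: Kf8, Kxe6.
Count: 2.

2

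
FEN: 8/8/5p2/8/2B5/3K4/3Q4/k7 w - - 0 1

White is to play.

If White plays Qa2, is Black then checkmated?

yes

After Qa2: black king on a1; in check: yes, from the white queen on a2.
King squares — b1: attacked by Qa2; a2: attacked by Bc4; b2: attacked by Qa2.
Black has no legal moves → checkmate.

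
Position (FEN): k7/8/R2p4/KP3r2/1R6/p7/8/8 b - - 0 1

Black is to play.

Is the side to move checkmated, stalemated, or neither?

neither

Black to move; black king on a8.
In check: yes, from the white rook on a6.
King squares — a7: attacked by Ra6; b7: available; b8: available.
Legal moves for Black: Kb8, Kb7.
Black is in check but has 2 legal moves → neither.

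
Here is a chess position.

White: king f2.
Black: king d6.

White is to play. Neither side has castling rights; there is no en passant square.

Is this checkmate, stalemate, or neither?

White to move; white king on f2.
In check: no.
Legal moves for White: Kg3, Kf3, Ke3, Kg2, Ke2, Kg1, Kf1, Ke1.
White has 8 legal moves and is not in check → neither.

neither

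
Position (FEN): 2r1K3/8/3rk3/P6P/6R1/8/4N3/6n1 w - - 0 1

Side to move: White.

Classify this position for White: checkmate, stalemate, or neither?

White to move; white king on e8.
In check: yes, from the black rook on c8.
King squares — d7: attacked by Rd6; e7: attacked by Ke6; f7: attacked by Ke6; d8: attacked by Rd6; f8: attacked by Rc8.
Legal moves for White: none.
In check with no legal moves → checkmate.

checkmate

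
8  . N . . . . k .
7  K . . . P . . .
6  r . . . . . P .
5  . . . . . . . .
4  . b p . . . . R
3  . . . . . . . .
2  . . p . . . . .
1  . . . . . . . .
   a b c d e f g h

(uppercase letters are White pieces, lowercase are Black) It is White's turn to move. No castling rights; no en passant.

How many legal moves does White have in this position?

White to move; king on a7.
In check: yes, from the black rook on a6.
Legal moves: Kb7, Kxa6, Nxa6.
Count: 3.

3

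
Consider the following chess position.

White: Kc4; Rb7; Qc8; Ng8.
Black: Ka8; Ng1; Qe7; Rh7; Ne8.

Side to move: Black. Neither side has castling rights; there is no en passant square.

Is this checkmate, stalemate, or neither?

checkmate

Black to move; black king on a8.
In check: yes, from the white queen on c8.
King squares — a7: attacked by Rb7; b7: attacked by Qc8; b8: attacked by Rb7.
Legal moves for Black: none.
In check with no legal moves → checkmate.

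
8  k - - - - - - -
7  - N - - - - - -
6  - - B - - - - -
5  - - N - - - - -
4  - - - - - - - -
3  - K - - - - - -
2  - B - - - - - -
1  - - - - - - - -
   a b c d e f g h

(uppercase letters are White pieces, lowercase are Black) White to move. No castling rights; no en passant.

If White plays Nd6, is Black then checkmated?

no

After Nd6: black king on a8; in check: yes, from the white bishop on c6.
Black has 2 legal replies: Kb8, Ka7.
In check but a legal move exists → not checkmate.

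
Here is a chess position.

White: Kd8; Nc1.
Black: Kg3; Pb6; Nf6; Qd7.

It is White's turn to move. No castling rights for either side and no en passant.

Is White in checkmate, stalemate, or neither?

White to move; white king on d8.
In check: yes, from the black queen on d7.
King squares — c7: attacked by Qd7; d7: attacked by Nf6; e7: attacked by Qd7; c8: attacked by Qd7; e8: attacked by Nf6.
Legal moves for White: none.
In check with no legal moves → checkmate.

checkmate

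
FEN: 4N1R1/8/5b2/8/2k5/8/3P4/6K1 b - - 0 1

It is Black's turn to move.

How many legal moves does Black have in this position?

Black to move; king on c4.
In check: no.
Legal moves: Bh8, Bd8, Bg7, Be7, Bg5, Be5, Bh4, Bd4+, Bc3, Bb2, Ba1, Kd5, Kc5, Kb5, Kd4, Kb4, Kd3, Kb3.
Count: 18.

18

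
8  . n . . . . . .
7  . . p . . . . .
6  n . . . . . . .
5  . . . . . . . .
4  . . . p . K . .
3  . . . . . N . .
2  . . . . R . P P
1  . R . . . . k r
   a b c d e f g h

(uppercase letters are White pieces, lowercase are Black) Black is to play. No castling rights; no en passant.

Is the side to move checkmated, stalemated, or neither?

checkmate

Black to move; black king on g1.
In check: yes, from the white rook on b1 and the white knight on f3.
King squares — f1: attacked by Rb1; h1: own rook; f2: attacked by Re2; g2: attacked by Re2; h2: attacked by Nf3.
Legal moves for Black: none.
In check with no legal moves → checkmate.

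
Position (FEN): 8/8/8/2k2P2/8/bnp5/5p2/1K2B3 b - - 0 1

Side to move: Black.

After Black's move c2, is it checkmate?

no

After c2: white king on b1; in check: yes, from the black pawn on c2.
White has 2 legal replies: Kxc2, Ka2.
In check but a legal move exists → not checkmate.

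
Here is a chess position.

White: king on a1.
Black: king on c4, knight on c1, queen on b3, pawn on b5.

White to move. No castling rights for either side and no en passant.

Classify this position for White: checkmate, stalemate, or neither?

stalemate

White to move; white king on a1.
In check: no.
King squares — b1: attacked by Qb3; a2: attacked by Nc1; b2: attacked by Qb3.
Legal moves for White: none.
Not in check and no legal moves → stalemate.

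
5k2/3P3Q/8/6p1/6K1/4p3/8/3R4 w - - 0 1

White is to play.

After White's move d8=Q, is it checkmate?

yes

After d8=Q: black king on f8; in check: yes, from the white queen on d8.
King squares — e7: attacked by Qh7; f7: attacked by Qh7; g7: attacked by Qh7; e8: attacked by Qd8; g8: attacked by Qh7.
Black has no legal moves → checkmate.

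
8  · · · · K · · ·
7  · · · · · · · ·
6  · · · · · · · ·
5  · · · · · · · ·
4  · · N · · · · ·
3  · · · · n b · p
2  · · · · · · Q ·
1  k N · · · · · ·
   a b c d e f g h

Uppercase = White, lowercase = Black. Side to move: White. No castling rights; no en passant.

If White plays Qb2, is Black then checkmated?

yes

After Qb2: black king on a1; in check: yes, from the white queen on b2.
King squares — b1: attacked by Qb2; a2: attacked by Qb2; b2: attacked by Nc4.
Black has no legal moves → checkmate.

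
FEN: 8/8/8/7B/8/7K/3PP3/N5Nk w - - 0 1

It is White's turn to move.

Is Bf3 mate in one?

After Bf3: black king on h1; in check: yes, from the white bishop on f3.
Black has 1 legal reply: Kxg1.
In check but a legal move exists → not checkmate.

no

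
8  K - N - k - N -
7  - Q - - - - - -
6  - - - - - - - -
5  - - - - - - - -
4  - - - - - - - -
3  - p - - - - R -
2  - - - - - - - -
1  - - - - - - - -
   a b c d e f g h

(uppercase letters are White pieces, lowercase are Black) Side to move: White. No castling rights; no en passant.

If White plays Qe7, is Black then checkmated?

After Qe7: black king on e8; in check: yes, from the white queen on e7.
King squares — d7: attacked by Qe7; e7: attacked by Nc8; f7: attacked by Qe7; d8: attacked by Qe7; f8: attacked by Qe7.
Black has no legal moves → checkmate.

yes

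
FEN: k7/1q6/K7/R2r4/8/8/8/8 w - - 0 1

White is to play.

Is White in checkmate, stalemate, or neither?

checkmate

White to move; white king on a6.
In check: yes, from the black queen on b7.
King squares — a5: own rook; b5: attacked by Rd5; b6: attacked by Qb7; a7: attacked by Qb7; b7: attacked by Ka8.
Legal moves for White: none.
In check with no legal moves → checkmate.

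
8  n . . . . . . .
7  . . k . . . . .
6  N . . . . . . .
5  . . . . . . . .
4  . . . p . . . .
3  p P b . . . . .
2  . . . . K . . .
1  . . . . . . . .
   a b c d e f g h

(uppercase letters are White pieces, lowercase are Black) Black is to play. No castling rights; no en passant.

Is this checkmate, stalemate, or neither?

Black to move; black king on c7.
In check: yes, from the white knight on a6.
Legal moves for Black: Kd8, Kc8, Kd7, Kb7, Kd6, Kc6, Kb6.
Black is in check but has 7 legal moves → neither.

neither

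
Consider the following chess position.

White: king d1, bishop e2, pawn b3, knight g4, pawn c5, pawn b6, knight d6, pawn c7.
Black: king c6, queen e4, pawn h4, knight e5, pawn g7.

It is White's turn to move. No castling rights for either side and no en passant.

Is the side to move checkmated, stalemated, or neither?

White to move; white king on d1.
In check: no.
Legal moves for White include: Ne8, Nc8, Nf7, Nb7, Nf5, Nb5, Nxe4, Nc4, Nh6, Nf6, Nxe5+, Ne3, Nh2, Nf2, Ba6, Bb5+, Bc4, Bf3, ... (list truncated; more exist).
White has legal moves and is not in check → neither.

neither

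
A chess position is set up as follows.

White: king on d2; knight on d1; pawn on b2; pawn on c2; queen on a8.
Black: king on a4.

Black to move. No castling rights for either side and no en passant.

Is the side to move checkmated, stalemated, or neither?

Black to move; black king on a4.
In check: yes, from the white queen on a8.
Legal moves for Black: Kb5, Kb4.
Black is in check but has 2 legal moves → neither.

neither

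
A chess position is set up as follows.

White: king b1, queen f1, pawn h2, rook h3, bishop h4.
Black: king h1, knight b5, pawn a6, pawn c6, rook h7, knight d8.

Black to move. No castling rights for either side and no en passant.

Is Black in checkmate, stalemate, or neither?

Black to move; black king on h1.
In check: yes, from the white queen on f1.
King squares — g1: attacked by Qf1; g2: attacked by Qf1; h2: attacked by Rh3.
Legal moves for Black: none.
In check with no legal moves → checkmate.

checkmate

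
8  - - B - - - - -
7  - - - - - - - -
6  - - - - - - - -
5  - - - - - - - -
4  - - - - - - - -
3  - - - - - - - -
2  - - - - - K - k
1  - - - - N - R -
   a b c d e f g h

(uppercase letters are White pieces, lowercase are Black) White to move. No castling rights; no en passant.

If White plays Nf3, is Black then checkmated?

yes

After Nf3: black king on h2; in check: yes, from the white knight on f3.
King squares — g1: attacked by Kf2; h1: attacked by Rg1; g2: attacked by Rg1; g3: attacked by Rg1; h3: attacked by Bc8.
Black has no legal moves → checkmate.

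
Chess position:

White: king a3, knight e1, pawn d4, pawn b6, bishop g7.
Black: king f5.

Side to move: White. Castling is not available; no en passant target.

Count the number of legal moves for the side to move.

White to move; king on a3.
In check: no.
Legal moves: Bh8, Bf8, Bh6, Bf6, Be5, Kb4, Ka4, Kb3, Kb2, Ka2, Nf3, Nd3, Ng2, Nc2, b7, d5.
Count: 16.

16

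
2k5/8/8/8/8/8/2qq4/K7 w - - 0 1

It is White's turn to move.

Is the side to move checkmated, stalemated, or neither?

stalemate

White to move; white king on a1.
In check: no.
King squares — b1: attacked by Qc2; a2: attacked by Qc2; b2: attacked by Qc2.
Legal moves for White: none.
Not in check and no legal moves → stalemate.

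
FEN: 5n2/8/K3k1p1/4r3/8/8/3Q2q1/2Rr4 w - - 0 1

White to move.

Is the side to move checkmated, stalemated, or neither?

neither

White to move; white king on a6.
In check: no.
Legal moves for White include: Ka7, Kb6, Qd8, Qd7+, Qh6, Qd6+, Qg5, Qd5+, Qa5, Qf4, Qd4, Qb4, Qe3, Qd3, Qc3, Qxg2, Qf2, Qe2, ... (list truncated; more exist).
White has legal moves and is not in check → neither.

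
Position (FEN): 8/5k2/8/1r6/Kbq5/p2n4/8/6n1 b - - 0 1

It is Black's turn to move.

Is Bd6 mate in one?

yes

After Bd6: white king on a4; in check: yes, from the black queen on c4.
King squares — a3: attacked by Bd6; b3: attacked by Qc4; b4: attacked by Nd3; a5: attacked by Rb5; b5: attacked by Qc4.
White has no legal moves → checkmate.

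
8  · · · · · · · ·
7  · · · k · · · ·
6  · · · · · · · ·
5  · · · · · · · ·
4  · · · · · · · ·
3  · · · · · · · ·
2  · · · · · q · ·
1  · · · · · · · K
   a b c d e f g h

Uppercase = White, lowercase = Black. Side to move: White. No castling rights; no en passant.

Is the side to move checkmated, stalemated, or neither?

stalemate

White to move; white king on h1.
In check: no.
King squares — g1: attacked by Qf2; g2: attacked by Qf2; h2: attacked by Qf2.
Legal moves for White: none.
Not in check and no legal moves → stalemate.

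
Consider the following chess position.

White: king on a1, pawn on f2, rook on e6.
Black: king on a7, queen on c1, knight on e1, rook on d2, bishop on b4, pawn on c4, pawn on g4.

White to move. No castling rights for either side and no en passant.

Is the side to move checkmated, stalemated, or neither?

White to move; white king on a1.
In check: yes, from the black queen on c1.
King squares — b1: attacked by Qc1; a2: attacked by Rd2; b2: attacked by Qc1.
Legal moves for White: none.
In check with no legal moves → checkmate.

checkmate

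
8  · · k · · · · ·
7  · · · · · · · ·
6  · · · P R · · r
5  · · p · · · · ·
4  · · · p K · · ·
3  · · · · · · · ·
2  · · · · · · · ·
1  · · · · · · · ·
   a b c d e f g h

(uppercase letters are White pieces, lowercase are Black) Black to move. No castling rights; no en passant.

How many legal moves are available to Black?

16

Black to move; king on c8.
In check: no.
Legal moves: Kd8, Kb8, Kd7, Kb7, Rh8, Rh7, Rg6, Rf6, Rxe6+, Rh5, Rh4+, Rh3, Rh2, Rh1, c4, d3.
Count: 16.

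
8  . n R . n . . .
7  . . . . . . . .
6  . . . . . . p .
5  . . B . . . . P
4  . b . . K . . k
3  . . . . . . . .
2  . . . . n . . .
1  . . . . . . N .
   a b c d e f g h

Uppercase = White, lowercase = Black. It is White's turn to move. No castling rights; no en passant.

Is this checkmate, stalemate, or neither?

neither

White to move; white king on e4.
In check: no.
Legal moves for White include: Rxe8, Rd8, Rxb8, Rc7, Rc6, Bf8, Be7+, Ba7, Bd6, Bb6, Bd4, Bxb4, Be3, Bf2+, Ke5, Kd5, Kf3, Ke3, ... (list truncated; more exist).
White has legal moves and is not in check → neither.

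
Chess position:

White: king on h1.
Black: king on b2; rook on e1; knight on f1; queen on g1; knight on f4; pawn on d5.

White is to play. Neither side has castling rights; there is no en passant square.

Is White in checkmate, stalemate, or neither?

White to move; white king on h1.
In check: yes, from the black queen on g1.
King squares — g1: available; g2: attacked by Qg1; h2: attacked by Nf1.
Legal moves for White: Kxg1.
White is in check but has 1 legal move → neither.

neither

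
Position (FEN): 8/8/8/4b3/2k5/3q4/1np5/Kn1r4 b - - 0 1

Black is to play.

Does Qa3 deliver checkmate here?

After Qa3: white king on a1; in check: yes, from the black queen on a3.
King squares — b1: attacked by Rd1; a2: attacked by Qa3; b2: attacked by Qa3.
White has no legal moves → checkmate.

yes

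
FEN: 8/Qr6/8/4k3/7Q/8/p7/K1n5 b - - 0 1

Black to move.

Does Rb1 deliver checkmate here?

After Rb1: white king on a1; in check: yes, from the black rook on b1.
King squares — b1: attacked by Pa2; a2: attacked by Nc1; b2: attacked by Rb1.
White has no legal moves → checkmate.

yes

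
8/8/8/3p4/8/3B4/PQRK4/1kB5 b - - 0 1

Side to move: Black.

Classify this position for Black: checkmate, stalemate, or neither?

checkmate

Black to move; black king on b1.
In check: yes, from the white queen on b2.
King squares — a1: attacked by Qb2; c1: attacked by Qb2; a2: attacked by Qb2; b2: attacked by Bc1; c2: attacked by Qb2.
Legal moves for Black: none.
In check with no legal moves → checkmate.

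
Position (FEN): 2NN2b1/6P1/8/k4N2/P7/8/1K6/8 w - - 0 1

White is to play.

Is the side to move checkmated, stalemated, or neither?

White to move; white king on b2.
In check: no.
Legal moves for White include: Nf7, Nb7+, Ne6, Nc6+, Nce7, Na7, Ncd6, Nb6, Nfe7, Nh6, Nfd6, Nh4, Nd4, Ng3, Ne3, Kc3, Ka3, Kc2, ... (list truncated; more exist).
White has legal moves and is not in check → neither.

neither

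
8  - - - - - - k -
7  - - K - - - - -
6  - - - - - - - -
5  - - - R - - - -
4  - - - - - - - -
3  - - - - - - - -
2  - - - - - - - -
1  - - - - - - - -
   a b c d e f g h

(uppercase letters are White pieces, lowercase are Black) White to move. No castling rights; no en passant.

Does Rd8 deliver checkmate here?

After Rd8: black king on g8; in check: yes, from the white rook on d8.
Black has 3 legal replies: Kh7, Kg7, Kf7.
In check but a legal move exists → not checkmate.

no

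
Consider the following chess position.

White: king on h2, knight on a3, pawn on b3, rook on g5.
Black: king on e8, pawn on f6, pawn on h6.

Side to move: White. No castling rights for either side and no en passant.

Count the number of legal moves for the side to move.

White to move; king on h2.
In check: no.
Legal moves: Rg8+, Rg7, Rg6, Rh5, Rf5, Re5+, Rd5, Rc5, Rb5, Ra5, Rg4, Rg3, Rg2, Rg1, Nb5, Nc4, Nc2, Nb1, Kh3, Kg3, Kg2, Kh1, Kg1, b4.
Count: 24.

24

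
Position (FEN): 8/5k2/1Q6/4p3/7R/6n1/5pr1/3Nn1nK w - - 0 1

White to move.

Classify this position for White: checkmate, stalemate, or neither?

White to move; white king on h1.
In check: yes, from the black knight on g3.
King squares — g1: attacked by Pf2; g2: attacked by Ne1; h2: attacked by Rg2.
Legal moves for White: none.
In check with no legal moves → checkmate.

checkmate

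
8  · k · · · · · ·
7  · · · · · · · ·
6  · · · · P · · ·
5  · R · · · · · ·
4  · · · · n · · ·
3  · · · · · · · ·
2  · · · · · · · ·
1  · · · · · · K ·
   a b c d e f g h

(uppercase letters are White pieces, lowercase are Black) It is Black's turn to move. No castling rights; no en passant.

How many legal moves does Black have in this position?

Black to move; king on b8.
In check: yes, from the white rook on b5.
Legal moves: Kc8, Ka8, Kc7, Ka7.
Count: 4.

4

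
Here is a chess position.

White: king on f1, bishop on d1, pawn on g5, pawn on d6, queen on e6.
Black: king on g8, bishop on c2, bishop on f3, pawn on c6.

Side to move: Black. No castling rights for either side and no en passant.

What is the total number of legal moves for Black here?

4

Black to move; king on g8.
In check: yes, from the white queen on e6.
Legal moves: Kh8, Kf8, Kh7, Kg7.
Count: 4.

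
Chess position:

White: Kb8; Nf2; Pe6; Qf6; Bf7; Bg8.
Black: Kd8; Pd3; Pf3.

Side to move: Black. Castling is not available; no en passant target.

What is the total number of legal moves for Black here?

0

Black to move; king on d8.
In check: yes, from the white queen on f6.
Legal moves: none.
Count: 0.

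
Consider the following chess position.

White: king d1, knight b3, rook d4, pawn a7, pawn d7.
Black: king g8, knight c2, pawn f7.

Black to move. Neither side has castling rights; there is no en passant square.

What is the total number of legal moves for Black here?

12

Black to move; king on g8.
In check: no.
Legal moves: Kh8, Kf8, Kh7, Kg7, Nxd4, Nb4, Ne3+, Na3, Ne1, Na1, f6, f5.
Count: 12.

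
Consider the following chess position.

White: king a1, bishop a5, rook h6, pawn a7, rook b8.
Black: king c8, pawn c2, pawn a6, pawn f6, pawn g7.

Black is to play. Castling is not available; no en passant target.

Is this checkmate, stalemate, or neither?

neither

Black to move; black king on c8.
In check: yes, from the white rook on b8.
King squares — b7: attacked by Rb8; c7: attacked by Ba5; d7: available; b8: attacked by Pa7; d8: attacked by Ba5.
Legal moves for Black: Kd7.
Black is in check but has 1 legal move → neither.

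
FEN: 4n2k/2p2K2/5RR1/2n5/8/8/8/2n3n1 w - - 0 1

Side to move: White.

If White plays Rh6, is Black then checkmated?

After Rh6: black king on h8; in check: yes, from the white rook on h6.
King squares — g7: attacked by Kf7; h7: attacked by Rh6; g8: attacked by Kf7.
Black has no legal moves → checkmate.

yes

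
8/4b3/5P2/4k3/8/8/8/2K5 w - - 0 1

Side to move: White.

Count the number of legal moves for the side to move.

7

White to move; king on c1.
In check: no.
Legal moves: Kd2, Kc2, Kb2, Kd1, Kb1, fxe7, f7.
Count: 7.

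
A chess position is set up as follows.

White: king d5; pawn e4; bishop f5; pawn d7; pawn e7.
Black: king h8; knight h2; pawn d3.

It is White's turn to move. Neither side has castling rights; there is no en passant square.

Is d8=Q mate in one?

no

After d8=Q: black king on h8; in check: yes, from the white queen on d8.
Black has 1 legal reply: Kg7.
In check but a legal move exists → not checkmate.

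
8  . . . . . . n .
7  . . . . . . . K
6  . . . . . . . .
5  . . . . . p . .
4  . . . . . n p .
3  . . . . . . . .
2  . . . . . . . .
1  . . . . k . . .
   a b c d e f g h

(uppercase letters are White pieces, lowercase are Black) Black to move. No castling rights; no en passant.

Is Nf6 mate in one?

After Nf6: white king on h7; in check: yes, from the black knight on f6.
White has 3 legal replies: Kh8, Kg7, Kh6.
In check but a legal move exists → not checkmate.

no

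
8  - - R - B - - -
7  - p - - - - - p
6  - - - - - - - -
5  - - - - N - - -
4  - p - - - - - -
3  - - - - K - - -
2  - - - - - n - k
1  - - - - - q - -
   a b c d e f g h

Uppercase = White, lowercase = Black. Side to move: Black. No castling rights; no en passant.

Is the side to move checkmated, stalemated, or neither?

neither

Black to move; black king on h2.
In check: no.
Legal moves for Black include: Kh3, Kg3, Kg2, Kh1, Kg1, Ng4+, Ne4, Nh3, Nd3, Nh1, Nd1+, Qa6, Qb5, Qc4, Qh3+, Qd3+, Qg2, Qe2+, ... (list truncated; more exist).
Black has legal moves and is not in check → neither.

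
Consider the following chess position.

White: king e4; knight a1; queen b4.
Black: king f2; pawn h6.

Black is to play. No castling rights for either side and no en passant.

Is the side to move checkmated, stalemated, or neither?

neither

Black to move; black king on f2.
In check: no.
Legal moves for Black: Kg3, Kg2, Ke2, Kg1, Kf1, h5.
Black has 6 legal moves and is not in check → neither.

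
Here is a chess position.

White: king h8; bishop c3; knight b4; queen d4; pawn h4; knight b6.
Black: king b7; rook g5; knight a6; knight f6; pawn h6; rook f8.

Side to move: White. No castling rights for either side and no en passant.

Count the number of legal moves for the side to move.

White to move; king on h8.
In check: yes, from the black rook on f8.
Legal moves: none.
Count: 0.

0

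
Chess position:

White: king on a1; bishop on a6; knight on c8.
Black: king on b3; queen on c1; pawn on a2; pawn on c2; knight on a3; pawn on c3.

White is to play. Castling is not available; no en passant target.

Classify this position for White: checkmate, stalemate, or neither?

checkmate

White to move; white king on a1.
In check: yes, from the black queen on c1.
King squares — b1: attacked by Qc1; a2: attacked by Kb3; b2: attacked by Qc1.
Legal moves for White: none.
In check with no legal moves → checkmate.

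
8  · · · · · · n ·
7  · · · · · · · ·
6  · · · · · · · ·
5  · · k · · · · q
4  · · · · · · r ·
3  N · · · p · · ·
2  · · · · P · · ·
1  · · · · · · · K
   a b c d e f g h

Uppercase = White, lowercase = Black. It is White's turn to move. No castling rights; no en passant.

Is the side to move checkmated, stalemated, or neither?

checkmate

White to move; white king on h1.
In check: yes, from the black queen on h5.
King squares — g1: attacked by Rg4; g2: attacked by Rg4; h2: attacked by Qh5.
Legal moves for White: none.
In check with no legal moves → checkmate.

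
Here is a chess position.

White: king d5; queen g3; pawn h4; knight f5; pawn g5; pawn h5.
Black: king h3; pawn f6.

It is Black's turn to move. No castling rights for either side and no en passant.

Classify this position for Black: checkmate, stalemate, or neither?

checkmate

Black to move; black king on h3.
In check: yes, from the white queen on g3.
King squares — g2: attacked by Qg3; h2: attacked by Qg3; g3: attacked by Nf5; g4: attacked by Qg3; h4: attacked by Qg3.
Legal moves for Black: none.
In check with no legal moves → checkmate.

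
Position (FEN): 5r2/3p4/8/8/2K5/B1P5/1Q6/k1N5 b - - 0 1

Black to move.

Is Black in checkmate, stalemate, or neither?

checkmate

Black to move; black king on a1.
In check: yes, from the white queen on b2.
King squares — b1: attacked by Qb2; a2: attacked by Nc1; b2: attacked by Ba3.
Legal moves for Black: none.
In check with no legal moves → checkmate.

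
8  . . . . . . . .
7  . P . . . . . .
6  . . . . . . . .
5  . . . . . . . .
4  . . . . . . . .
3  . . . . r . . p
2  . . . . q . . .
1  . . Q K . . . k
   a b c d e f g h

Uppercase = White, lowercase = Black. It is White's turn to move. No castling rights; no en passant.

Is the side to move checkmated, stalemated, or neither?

checkmate

White to move; white king on d1.
In check: yes, from the black queen on e2.
King squares — c1: own queen; e1: attacked by Qe2; c2: attacked by Qe2; d2: attacked by Qe2; e2: attacked by Re3.
Legal moves for White: none.
In check with no legal moves → checkmate.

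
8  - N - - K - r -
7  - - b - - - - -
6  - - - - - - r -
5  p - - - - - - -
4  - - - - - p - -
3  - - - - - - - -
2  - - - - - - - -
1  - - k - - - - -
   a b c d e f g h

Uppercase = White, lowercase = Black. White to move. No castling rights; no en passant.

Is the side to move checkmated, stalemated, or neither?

White to move; white king on e8.
In check: yes, from the black rook on g8.
King squares — d7: available; e7: available; f7: available; d8: attacked by Bc7; f8: attacked by Rg8.
Legal moves for White: Kf7, Ke7, Kd7.
White is in check but has 3 legal moves → neither.

neither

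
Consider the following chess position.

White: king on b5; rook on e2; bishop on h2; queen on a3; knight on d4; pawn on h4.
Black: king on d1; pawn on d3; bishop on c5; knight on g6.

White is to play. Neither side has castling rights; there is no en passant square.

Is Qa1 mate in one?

After Qa1: black king on d1; in check: yes, from the white queen on a1.
King squares — c1: attacked by Qa1; e1: attacked by Qa1; c2: attacked by Re2; d2: attacked by Re2; e2: attacked by Nd4.
Black has no legal moves → checkmate.

yes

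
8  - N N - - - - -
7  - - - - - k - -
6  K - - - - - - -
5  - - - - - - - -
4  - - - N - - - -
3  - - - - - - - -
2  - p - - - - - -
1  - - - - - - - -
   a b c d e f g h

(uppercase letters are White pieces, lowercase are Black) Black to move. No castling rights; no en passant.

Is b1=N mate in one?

After b1=N: white king on a6; in check: no.
White is not in check, so this cannot be checkmate.

no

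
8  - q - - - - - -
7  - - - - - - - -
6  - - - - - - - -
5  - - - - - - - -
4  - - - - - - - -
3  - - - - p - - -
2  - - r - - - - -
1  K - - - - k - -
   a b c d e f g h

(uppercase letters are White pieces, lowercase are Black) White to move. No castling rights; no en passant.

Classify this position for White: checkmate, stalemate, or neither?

stalemate

White to move; white king on a1.
In check: no.
King squares — b1: attacked by Qb8; a2: attacked by Rc2; b2: attacked by Rc2.
Legal moves for White: none.
Not in check and no legal moves → stalemate.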